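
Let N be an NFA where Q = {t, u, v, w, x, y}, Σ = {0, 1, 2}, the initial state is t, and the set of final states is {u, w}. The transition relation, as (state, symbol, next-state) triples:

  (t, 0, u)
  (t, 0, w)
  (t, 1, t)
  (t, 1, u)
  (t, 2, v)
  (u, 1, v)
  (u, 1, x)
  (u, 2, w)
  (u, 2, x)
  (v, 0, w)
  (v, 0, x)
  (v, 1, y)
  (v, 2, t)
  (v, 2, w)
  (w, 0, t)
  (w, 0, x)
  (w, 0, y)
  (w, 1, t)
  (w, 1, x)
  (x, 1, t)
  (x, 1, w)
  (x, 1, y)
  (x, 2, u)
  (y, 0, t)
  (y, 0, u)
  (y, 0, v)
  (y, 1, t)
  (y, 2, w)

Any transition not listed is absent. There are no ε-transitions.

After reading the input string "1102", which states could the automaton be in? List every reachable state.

Start in {t}.
Read '1': t→{t, u}; now {t, u}.
Read '1': t→{t, u}, u→{v, x}; now {t, u, v, x}.
Read '0': t→{u, w}, u→∅, v→{w, x}, x→∅; now {u, w, x}.
Read '2': u→{w, x}, w→∅, x→{u}; now {u, w, x}.

{u, w, x}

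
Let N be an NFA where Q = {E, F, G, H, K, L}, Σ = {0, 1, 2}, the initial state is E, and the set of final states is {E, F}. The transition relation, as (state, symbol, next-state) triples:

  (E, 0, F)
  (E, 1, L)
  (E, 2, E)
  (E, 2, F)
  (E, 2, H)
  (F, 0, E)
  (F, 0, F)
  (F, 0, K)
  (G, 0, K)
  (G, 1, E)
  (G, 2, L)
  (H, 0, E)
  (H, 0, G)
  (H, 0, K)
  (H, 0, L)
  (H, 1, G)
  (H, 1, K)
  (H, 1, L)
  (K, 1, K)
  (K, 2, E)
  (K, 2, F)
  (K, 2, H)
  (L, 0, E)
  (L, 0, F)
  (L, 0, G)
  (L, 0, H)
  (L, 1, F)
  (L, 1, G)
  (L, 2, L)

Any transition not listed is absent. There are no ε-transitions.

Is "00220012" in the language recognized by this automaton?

Start in {E}.
Read '0': {E} → {F}.
Read '0': {F} → {E, F, K}.
Read '2': {E, F, K} → {E, F, H}.
Read '2': {E, F, H} → {E, F, H}.
Read '0': {E, F, H} → {E, F, G, K, L}.
Read '0': {E, F, G, K, L} → {E, F, G, H, K}.
Read '1': {E, F, G, H, K} → {E, G, K, L}.
Read '2': {E, G, K, L} → {E, F, H, L}.
The final set {E, F, H, L} contains the accepting states E, F.

Yes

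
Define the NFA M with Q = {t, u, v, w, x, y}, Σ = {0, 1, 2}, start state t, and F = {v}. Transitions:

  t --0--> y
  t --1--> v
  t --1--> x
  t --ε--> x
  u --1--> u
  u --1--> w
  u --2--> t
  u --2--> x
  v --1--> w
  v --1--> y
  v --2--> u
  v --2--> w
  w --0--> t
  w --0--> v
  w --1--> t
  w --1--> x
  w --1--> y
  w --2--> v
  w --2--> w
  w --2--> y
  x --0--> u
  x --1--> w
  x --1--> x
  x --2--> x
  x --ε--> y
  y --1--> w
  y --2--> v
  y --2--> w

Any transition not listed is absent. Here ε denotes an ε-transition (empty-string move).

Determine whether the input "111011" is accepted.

No

Start: ε-closure({t}) = {t, x, y}.
Read '1': t→{v, x}, x→{w, x}, y→{w}; union {v, w, x}; ε-closure = {v, w, x, y}.
Read '1': v→{w, y}, w→{t, x, y}, x→{w, x}, y→{w}; now {t, w, x, y}.
Read '1': t→{v, x}, w→{t, x, y}, x→{w, x}, y→{w}; now {t, v, w, x, y}.
Read '0': t→{y}, v→∅, w→{t, v}, x→{u}, y→∅; union {t, u, v, y}; ε-closure = {t, u, v, x, y}.
Read '1': t→{v, x}, u→{u, w}, v→{w, y}, x→{w, x}, y→{w}; now {u, v, w, x, y}.
Read '1': u→{u, w}, v→{w, y}, w→{t, x, y}, x→{w, x}, y→{w}; now {t, u, w, x, y}.
The final set {t, u, w, x, y} contains no accepting state.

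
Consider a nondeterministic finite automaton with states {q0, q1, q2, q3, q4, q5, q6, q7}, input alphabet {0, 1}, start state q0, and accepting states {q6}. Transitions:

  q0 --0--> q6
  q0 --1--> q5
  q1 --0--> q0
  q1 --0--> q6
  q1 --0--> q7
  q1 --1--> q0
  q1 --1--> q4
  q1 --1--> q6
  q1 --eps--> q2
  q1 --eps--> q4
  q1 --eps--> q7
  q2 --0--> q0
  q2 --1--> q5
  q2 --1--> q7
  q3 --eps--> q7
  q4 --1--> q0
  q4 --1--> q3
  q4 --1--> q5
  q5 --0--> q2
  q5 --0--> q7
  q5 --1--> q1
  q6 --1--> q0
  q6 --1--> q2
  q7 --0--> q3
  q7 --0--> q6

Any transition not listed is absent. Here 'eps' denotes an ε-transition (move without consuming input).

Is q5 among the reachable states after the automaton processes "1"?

Start in {q0}.
Read '1': {q0} → {q5}.
State q5 is in {q5}.

Yes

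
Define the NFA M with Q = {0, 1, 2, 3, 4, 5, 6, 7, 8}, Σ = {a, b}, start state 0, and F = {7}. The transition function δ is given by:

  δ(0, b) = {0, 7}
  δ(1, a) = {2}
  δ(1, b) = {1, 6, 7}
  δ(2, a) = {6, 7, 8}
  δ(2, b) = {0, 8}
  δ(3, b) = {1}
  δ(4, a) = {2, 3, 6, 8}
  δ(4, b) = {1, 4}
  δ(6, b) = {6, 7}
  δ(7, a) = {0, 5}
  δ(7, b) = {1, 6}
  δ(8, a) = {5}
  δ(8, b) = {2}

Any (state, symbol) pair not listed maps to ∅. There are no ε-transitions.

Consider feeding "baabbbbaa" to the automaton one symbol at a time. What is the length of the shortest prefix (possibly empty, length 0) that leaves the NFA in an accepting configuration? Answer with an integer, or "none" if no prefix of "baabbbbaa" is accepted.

1

Start in {0}.
Read 'b': {0} → {0, 7}.
None of the earlier sets intersect F, but {0, 7} does.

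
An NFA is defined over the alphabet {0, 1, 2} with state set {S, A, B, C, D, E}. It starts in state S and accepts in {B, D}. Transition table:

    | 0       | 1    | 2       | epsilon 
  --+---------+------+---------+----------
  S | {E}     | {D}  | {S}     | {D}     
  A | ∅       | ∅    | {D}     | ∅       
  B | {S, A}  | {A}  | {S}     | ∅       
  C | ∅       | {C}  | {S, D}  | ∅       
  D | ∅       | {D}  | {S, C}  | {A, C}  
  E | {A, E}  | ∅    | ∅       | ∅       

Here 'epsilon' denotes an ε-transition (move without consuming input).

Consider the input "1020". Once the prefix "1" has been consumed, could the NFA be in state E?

Start: ε-closure({S}) = {S, A, C, D}.
Read '1': S→{D}, A→∅, C→{C}, D→{D}; union {C, D}; ε-closure = {A, C, D}.
State E is not in {A, C, D}.

No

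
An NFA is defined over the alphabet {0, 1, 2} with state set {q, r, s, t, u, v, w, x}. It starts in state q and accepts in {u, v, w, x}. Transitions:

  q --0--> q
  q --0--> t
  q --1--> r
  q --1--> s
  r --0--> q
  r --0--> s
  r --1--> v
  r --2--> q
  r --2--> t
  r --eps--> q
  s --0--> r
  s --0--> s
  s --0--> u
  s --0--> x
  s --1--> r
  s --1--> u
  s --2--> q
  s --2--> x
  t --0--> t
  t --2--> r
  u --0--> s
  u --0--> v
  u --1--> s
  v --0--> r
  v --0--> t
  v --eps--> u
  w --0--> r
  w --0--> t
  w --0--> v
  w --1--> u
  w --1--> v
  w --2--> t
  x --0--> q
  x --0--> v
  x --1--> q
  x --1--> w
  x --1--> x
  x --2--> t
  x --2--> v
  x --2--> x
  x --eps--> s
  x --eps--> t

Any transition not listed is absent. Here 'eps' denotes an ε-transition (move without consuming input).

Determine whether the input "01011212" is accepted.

Yes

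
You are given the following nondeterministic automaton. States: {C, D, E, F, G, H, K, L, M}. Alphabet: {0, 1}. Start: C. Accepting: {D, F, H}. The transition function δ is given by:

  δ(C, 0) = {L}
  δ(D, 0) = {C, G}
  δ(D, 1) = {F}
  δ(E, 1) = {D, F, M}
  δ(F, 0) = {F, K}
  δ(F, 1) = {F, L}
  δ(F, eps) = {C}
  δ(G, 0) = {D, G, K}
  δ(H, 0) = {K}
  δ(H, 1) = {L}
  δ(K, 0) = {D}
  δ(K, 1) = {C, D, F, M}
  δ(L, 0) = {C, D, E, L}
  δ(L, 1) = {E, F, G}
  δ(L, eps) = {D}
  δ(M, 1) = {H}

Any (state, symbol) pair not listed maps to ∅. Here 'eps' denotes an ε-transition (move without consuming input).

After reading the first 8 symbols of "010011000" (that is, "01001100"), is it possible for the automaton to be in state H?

No

Start in {C}.
Read '0': {C} → {D, L}.
Read '1': {D, L} → {C, E, F, G}.
Read '0': {C, E, F, G} → {C, D, F, G, K, L}.
Read '0': {C, D, F, G, K, L} → {C, D, E, F, G, K, L}.
Read '1': {C, D, E, F, G, K, L} → {C, D, E, F, G, L, M}.
Read '1': {C, D, E, F, G, L, M} → {C, D, E, F, G, H, L, M}.
Read '0': {C, D, E, F, G, H, L, M} → {C, D, E, F, G, K, L}.
Read '0': {C, D, E, F, G, K, L} → {C, D, E, F, G, K, L}.
State H is not in {C, D, E, F, G, K, L}.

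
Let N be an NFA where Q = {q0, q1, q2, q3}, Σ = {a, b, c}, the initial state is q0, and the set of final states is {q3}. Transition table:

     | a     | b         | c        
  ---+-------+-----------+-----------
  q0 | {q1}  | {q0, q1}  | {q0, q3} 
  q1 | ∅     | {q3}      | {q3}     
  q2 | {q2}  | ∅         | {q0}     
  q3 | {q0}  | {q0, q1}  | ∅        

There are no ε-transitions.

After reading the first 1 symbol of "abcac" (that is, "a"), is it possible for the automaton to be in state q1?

Yes

Start in {q0}.
Read 'a': q0→{q1}; now {q1}.
State q1 is in {q1}.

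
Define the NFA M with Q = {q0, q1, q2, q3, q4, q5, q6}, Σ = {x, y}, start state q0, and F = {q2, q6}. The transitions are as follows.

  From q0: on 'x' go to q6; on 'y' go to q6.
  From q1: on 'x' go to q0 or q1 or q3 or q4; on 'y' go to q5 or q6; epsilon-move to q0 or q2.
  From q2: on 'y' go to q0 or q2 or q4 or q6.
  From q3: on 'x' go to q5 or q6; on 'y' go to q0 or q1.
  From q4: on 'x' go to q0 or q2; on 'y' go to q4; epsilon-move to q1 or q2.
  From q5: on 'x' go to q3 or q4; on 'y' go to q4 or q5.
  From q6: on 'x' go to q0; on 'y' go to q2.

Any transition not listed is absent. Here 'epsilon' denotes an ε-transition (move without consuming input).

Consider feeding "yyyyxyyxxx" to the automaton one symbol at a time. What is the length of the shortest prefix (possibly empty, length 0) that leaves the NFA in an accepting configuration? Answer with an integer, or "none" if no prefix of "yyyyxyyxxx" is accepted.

Start in {q0}.
Read 'y': q0→{q6}; now {q6}.
None of the earlier sets intersect F, but {q6} does.

1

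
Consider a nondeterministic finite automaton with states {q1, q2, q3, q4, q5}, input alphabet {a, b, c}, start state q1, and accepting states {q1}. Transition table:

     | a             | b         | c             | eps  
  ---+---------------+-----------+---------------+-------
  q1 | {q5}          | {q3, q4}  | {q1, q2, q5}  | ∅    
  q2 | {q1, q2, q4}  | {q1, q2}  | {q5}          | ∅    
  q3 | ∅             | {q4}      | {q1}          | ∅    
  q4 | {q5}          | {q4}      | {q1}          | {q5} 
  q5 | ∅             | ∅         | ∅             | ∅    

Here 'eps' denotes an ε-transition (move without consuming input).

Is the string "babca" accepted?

No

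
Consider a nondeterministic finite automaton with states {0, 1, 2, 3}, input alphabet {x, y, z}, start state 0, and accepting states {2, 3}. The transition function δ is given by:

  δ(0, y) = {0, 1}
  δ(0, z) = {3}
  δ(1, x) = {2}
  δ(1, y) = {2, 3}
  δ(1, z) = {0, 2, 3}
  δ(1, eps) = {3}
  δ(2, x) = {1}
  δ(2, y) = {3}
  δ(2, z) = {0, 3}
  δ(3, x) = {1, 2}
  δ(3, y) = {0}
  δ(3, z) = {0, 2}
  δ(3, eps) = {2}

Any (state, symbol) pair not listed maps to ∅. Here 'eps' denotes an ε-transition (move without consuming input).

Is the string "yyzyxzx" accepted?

Yes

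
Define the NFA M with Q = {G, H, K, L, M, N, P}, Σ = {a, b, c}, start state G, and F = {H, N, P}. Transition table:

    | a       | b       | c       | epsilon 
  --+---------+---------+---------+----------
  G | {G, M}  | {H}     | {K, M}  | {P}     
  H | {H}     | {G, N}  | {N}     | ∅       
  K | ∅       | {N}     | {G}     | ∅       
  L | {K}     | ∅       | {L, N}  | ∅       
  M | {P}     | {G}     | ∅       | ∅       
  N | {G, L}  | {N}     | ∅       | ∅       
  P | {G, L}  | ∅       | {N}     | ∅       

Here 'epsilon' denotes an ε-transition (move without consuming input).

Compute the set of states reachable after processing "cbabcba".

{G, L, M, P}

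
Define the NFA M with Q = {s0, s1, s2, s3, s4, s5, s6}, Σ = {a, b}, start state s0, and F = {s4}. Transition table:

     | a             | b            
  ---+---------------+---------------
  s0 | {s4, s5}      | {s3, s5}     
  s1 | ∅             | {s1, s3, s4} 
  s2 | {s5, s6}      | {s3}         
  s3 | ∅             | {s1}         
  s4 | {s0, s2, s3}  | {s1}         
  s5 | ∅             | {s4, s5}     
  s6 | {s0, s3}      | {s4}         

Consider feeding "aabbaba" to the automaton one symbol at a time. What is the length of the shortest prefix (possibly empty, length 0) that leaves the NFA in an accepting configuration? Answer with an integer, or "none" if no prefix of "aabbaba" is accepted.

1

Start in {s0}.
Read 'a': s0→{s4, s5}; now {s4, s5}.
None of the earlier sets intersect F, but {s4, s5} does.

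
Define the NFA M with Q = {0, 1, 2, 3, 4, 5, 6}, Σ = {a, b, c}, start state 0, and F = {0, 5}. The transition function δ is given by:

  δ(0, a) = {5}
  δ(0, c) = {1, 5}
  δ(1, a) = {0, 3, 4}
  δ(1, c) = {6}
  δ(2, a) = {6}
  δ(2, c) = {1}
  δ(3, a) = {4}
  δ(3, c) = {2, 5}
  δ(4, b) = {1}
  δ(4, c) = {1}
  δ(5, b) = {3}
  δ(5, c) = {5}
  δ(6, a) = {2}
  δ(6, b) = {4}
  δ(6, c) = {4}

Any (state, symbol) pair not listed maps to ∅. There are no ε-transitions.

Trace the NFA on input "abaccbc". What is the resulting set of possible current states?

{1}

Start in {0}.
Read 'a': {0} → {5}.
Read 'b': {5} → {3}.
Read 'a': {3} → {4}.
Read 'c': {4} → {1}.
Read 'c': {1} → {6}.
Read 'b': {6} → {4}.
Read 'c': {4} → {1}.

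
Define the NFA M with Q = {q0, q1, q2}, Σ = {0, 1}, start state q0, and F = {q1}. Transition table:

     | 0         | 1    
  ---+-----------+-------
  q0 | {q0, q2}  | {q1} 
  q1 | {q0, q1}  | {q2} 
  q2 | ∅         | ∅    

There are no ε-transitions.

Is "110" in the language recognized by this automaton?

No

Start in {q0}.
Read '1': q0→{q1}; now {q1}.
Read '1': q1→{q2}; now {q2}.
Read '0': q2→∅; now ∅.
The final set ∅ contains no accepting state.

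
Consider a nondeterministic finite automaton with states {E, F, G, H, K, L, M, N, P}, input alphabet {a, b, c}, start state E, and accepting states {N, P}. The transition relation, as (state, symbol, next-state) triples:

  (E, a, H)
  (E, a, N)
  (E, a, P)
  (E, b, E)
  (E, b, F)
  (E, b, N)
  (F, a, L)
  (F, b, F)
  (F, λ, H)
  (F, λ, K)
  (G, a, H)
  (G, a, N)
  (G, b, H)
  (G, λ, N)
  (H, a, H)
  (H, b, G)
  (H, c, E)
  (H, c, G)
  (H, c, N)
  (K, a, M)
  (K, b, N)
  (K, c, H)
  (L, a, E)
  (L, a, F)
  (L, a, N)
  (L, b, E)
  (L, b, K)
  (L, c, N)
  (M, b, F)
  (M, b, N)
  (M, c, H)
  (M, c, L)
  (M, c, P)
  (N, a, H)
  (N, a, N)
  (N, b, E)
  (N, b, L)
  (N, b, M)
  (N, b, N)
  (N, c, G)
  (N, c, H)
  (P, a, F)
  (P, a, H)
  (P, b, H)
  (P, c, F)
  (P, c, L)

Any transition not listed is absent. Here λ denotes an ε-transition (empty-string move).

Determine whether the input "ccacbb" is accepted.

Start in {E}.
Read 'c': E→∅; now ∅.
The set is empty and remains empty for the remaining 5 symbols.
The final set ∅ contains no accepting state.

No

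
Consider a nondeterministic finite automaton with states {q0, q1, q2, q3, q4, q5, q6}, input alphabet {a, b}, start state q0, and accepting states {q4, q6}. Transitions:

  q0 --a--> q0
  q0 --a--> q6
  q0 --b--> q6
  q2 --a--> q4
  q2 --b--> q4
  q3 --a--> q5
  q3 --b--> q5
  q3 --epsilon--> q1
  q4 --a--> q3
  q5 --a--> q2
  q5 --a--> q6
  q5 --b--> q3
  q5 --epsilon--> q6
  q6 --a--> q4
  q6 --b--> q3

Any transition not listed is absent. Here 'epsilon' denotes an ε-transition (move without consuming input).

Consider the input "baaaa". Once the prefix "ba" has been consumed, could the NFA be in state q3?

Start in {q0}.
Read 'b': {q0} → {q6}.
Read 'a': {q6} → {q4}.
State q3 is not in {q4}.

No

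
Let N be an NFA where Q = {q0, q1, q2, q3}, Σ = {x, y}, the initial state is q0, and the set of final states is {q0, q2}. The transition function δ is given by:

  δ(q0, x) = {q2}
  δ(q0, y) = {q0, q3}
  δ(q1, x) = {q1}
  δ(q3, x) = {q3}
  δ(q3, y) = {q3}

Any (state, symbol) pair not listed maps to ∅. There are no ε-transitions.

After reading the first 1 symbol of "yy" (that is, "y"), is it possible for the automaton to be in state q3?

Start in {q0}.
Read 'y': q0→{q0, q3}; now {q0, q3}.
State q3 is in {q0, q3}.

Yes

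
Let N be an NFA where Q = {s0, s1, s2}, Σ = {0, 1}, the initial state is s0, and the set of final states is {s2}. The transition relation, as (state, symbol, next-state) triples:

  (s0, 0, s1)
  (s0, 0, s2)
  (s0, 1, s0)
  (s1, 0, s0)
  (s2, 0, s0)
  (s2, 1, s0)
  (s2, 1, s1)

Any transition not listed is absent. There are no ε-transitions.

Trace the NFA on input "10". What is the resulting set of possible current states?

{s1, s2}

Start in {s0}.
Read '1': {s0} → {s0}.
Read '0': {s0} → {s1, s2}.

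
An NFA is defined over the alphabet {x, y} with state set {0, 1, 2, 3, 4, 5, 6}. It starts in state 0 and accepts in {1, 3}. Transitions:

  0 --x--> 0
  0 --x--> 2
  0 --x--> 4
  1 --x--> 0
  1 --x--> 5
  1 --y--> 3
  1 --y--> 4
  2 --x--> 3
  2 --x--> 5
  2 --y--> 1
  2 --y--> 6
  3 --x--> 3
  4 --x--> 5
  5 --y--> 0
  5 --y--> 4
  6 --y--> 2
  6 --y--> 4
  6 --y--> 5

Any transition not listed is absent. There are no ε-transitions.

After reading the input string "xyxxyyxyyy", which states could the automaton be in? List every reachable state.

Start in {0}.
Read 'x': {0} → {0, 2, 4}.
Read 'y': {0, 2, 4} → {1, 6}.
Read 'x': {1, 6} → {0, 5}.
Read 'x': {0, 5} → {0, 2, 4}.
Read 'y': {0, 2, 4} → {1, 6}.
Read 'y': {1, 6} → {2, 3, 4, 5}.
Read 'x': {2, 3, 4, 5} → {3, 5}.
Read 'y': {3, 5} → {0, 4}.
Read 'y': {0, 4} → ∅.
The set is empty and remains empty for the remaining 1 symbol.

∅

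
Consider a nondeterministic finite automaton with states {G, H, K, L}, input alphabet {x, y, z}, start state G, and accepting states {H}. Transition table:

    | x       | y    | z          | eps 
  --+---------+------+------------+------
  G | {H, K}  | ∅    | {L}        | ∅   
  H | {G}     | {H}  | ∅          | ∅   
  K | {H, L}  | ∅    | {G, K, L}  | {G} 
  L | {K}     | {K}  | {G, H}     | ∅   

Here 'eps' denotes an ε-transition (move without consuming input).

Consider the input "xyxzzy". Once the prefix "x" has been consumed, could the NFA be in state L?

No

Start in {G}.
Read 'x': {G} → {G, H, K}.
State L is not in {G, H, K}.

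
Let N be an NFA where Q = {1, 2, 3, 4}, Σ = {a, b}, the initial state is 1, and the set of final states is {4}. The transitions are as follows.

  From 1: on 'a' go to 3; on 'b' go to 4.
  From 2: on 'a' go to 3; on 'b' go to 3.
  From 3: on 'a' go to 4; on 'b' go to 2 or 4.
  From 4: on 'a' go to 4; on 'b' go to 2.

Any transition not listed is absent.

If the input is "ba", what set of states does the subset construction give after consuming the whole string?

Start in {1}.
Read 'b': {1} → {4}.
Read 'a': {4} → {4}.

{4}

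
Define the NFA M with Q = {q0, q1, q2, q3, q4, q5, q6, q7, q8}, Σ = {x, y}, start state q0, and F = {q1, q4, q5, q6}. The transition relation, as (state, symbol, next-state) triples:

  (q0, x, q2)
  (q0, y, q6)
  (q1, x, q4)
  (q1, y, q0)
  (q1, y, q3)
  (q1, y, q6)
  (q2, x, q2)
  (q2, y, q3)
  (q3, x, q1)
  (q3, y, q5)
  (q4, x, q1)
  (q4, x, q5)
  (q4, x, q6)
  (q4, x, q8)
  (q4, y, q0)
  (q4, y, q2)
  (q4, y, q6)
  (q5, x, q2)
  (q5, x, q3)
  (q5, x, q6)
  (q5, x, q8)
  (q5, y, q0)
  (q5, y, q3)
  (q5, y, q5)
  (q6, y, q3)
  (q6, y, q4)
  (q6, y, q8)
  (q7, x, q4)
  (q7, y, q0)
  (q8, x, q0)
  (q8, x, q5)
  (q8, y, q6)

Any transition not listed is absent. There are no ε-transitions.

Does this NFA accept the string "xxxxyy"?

Start in {q0}.
Read 'x': {q0} → {q2}.
Read 'x': {q2} → {q2}.
Read 'x': {q2} → {q2}.
Read 'x': {q2} → {q2}.
Read 'y': {q2} → {q3}.
Read 'y': {q3} → {q5}.
The final set {q5} contains the accepting state q5.

Yes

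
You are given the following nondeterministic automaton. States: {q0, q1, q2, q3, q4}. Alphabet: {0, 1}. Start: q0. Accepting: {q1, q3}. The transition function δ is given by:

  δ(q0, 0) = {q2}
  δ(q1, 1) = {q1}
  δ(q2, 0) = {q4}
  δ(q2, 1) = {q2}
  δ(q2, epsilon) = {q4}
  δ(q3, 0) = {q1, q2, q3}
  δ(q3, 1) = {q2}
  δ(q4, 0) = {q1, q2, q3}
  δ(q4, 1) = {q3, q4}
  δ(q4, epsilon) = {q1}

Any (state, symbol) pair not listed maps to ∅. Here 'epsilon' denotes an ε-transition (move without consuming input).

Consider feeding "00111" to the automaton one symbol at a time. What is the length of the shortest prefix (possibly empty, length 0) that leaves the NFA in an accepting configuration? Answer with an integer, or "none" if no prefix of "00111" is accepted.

1

Start in {q0}.
Read '0': {q0} → {q1, q2, q4}.
None of the earlier sets intersect F, but {q1, q2, q4} does.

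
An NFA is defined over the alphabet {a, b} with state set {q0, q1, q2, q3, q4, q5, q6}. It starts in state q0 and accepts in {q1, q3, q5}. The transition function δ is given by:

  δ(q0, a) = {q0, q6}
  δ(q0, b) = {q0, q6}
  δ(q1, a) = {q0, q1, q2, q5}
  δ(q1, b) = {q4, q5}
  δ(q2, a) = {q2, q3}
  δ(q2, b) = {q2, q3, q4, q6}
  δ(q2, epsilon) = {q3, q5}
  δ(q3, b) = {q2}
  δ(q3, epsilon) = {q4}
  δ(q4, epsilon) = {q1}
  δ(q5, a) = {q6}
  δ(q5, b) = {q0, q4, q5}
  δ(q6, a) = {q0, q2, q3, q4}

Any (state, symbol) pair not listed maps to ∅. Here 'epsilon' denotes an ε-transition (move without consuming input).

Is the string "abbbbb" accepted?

No

Start in {q0}.
Read 'a': q0→{q0, q6}; now {q0, q6}.
Read 'b': q0→{q0, q6}, q6→∅; now {q0, q6}.
Read 'b': q0→{q0, q6}, q6→∅; now {q0, q6}.
Read 'b': q0→{q0, q6}, q6→∅; now {q0, q6}.
Read 'b': q0→{q0, q6}, q6→∅; now {q0, q6}.
Read 'b': q0→{q0, q6}, q6→∅; now {q0, q6}.
The final set {q0, q6} contains no accepting state.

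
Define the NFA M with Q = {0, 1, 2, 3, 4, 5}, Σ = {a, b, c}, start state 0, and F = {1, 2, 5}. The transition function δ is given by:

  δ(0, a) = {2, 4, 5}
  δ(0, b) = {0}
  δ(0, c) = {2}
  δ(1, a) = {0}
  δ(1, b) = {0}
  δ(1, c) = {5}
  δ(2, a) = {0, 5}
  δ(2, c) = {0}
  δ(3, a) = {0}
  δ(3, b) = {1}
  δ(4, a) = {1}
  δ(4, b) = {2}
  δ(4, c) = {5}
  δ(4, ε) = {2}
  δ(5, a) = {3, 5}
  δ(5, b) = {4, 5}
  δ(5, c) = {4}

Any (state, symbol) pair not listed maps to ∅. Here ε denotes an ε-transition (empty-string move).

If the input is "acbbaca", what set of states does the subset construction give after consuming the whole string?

{0, 1, 2, 3, 4, 5}

Start in {0}.
Read 'a': {0} → {2, 4, 5}.
Read 'c': {2, 4, 5} → {0, 2, 4, 5}.
Read 'b': {0, 2, 4, 5} → {0, 2, 4, 5}.
Read 'b': {0, 2, 4, 5} → {0, 2, 4, 5}.
Read 'a': {0, 2, 4, 5} → {0, 1, 2, 3, 4, 5}.
Read 'c': {0, 1, 2, 3, 4, 5} → {0, 2, 4, 5}.
Read 'a': {0, 2, 4, 5} → {0, 1, 2, 3, 4, 5}.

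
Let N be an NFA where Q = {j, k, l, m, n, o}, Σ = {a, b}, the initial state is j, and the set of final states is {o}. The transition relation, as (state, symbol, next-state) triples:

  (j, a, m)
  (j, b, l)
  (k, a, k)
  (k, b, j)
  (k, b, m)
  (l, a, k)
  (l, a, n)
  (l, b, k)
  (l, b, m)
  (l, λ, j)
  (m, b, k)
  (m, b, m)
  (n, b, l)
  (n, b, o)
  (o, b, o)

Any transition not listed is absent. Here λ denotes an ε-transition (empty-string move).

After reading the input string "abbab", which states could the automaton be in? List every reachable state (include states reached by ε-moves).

{j, k, m}

Start in {j}.
Read 'a': j→{m}; now {m}.
Read 'b': m→{k, m}; now {k, m}.
Read 'b': k→{j, m}, m→{k, m}; now {j, k, m}.
Read 'a': j→{m}, k→{k}, m→∅; now {k, m}.
Read 'b': k→{j, m}, m→{k, m}; now {j, k, m}.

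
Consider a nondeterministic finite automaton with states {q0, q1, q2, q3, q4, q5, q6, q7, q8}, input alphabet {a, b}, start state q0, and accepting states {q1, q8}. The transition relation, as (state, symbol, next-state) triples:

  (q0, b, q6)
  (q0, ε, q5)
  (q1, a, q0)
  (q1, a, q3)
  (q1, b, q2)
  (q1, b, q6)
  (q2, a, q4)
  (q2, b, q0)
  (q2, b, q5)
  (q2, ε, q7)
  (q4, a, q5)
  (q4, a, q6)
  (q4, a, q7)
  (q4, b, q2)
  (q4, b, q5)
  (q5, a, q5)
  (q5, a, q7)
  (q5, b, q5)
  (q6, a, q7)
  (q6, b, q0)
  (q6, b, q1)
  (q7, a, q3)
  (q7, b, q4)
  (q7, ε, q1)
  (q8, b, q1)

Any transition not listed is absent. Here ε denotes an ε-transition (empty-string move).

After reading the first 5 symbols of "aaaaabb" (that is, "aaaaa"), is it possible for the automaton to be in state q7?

Yes

Start: ε-closure({q0}) = {q0, q5}.
Read 'a': {q0, q5} → {q1, q5, q7}.
Read 'a': {q1, q5, q7} → {q0, q1, q3, q5, q7}.
Read 'a': {q0, q1, q3, q5, q7} → {q0, q1, q3, q5, q7}.
Read 'a': {q0, q1, q3, q5, q7} → {q0, q1, q3, q5, q7}.
Read 'a': {q0, q1, q3, q5, q7} → {q0, q1, q3, q5, q7}.
State q7 is in {q0, q1, q3, q5, q7}.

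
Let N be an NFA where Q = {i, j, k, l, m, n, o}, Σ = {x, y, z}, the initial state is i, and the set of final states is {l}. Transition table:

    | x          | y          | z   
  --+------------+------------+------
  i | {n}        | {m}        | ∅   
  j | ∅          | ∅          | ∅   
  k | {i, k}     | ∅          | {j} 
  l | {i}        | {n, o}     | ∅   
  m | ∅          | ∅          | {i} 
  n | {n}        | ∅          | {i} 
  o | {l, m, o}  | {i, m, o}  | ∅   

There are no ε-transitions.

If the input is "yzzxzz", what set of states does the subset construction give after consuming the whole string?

Start in {i}.
Read 'y': {i} → {m}.
Read 'z': {m} → {i}.
Read 'z': {i} → ∅.
The set is empty and remains empty for the remaining 3 symbols.

∅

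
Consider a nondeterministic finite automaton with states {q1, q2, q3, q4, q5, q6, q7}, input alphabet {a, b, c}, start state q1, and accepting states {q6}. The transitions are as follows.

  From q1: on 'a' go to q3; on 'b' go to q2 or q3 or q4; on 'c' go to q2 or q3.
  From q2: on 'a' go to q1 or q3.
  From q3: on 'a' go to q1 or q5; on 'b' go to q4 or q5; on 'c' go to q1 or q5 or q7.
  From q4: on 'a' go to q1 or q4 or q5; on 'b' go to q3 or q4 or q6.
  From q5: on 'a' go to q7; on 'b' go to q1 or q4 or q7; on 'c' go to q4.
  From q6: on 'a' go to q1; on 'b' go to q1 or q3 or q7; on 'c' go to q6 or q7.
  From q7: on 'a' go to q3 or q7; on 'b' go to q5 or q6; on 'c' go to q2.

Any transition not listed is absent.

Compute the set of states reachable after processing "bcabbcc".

{q1, q2, q3, q4, q5, q6, q7}

Start in {q1}.
Read 'b': q1→{q2, q3, q4}; now {q2, q3, q4}.
Read 'c': q2→∅, q3→{q1, q5, q7}, q4→∅; now {q1, q5, q7}.
Read 'a': q1→{q3}, q5→{q7}, q7→{q3, q7}; now {q3, q7}.
Read 'b': q3→{q4, q5}, q7→{q5, q6}; now {q4, q5, q6}.
Read 'b': q4→{q3, q4, q6}, q5→{q1, q4, q7}, q6→{q1, q3, q7}; now {q1, q3, q4, q6, q7}.
Read 'c': q1→{q2, q3}, q3→{q1, q5, q7}, q4→∅, q6→{q6, q7}, q7→{q2}; now {q1, q2, q3, q5, q6, q7}.
Read 'c': q1→{q2, q3}, q2→∅, q3→{q1, q5, q7}, q5→{q4}, q6→{q6, q7}, q7→{q2}; now {q1, q2, q3, q4, q5, q6, q7}.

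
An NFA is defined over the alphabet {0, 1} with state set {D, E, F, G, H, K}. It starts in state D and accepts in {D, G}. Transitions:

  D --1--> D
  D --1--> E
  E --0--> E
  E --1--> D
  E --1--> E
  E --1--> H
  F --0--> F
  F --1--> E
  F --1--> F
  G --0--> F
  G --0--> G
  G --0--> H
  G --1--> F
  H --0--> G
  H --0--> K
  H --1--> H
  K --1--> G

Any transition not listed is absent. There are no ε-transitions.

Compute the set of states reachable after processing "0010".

∅

Start in {D}.
Read '0': {D} → ∅.
The set is empty and remains empty for the remaining 3 symbols.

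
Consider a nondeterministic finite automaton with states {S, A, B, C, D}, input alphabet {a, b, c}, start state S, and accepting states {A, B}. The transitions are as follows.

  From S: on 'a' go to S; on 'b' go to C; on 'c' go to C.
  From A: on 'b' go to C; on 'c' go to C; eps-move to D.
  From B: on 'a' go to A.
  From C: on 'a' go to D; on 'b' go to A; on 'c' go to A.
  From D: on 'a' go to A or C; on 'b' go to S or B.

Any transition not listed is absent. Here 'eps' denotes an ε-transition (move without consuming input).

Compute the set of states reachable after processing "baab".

Start in {S}.
Read 'b': S→{C}; now {C}.
Read 'a': C→{D}; now {D}.
Read 'a': D→{A, C}; union {A, C}; ε-closure = {A, C, D}.
Read 'b': A→{C}, C→{A}, D→{S, B}; union {S, A, B, C}; ε-closure = {S, A, B, C, D}.

{S, A, B, C, D}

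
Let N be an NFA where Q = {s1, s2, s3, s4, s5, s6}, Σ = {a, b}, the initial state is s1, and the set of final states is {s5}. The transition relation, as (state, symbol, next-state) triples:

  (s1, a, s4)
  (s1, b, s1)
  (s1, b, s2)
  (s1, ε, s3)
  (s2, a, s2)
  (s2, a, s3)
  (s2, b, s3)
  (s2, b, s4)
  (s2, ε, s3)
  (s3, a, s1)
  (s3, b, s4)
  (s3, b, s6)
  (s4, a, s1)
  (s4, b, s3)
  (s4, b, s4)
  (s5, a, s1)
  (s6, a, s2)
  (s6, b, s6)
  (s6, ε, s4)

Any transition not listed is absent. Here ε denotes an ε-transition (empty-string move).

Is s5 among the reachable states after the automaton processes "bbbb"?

No

Start: ε-closure({s1}) = {s1, s3}.
Read 'b': s1→{s1, s2}, s3→{s4, s6}; union {s1, s2, s4, s6}; ε-closure = {s1, s2, s3, s4, s6}.
Read 'b': s1→{s1, s2}, s2→{s3, s4}, s3→{s4, s6}, s4→{s3, s4}, s6→{s6}; now {s1, s2, s3, s4, s6}.
Read 'b': s1→{s1, s2}, s2→{s3, s4}, s3→{s4, s6}, s4→{s3, s4}, s6→{s6}; now {s1, s2, s3, s4, s6}.
Read 'b': s1→{s1, s2}, s2→{s3, s4}, s3→{s4, s6}, s4→{s3, s4}, s6→{s6}; now {s1, s2, s3, s4, s6}.
State s5 is not in {s1, s2, s3, s4, s6}.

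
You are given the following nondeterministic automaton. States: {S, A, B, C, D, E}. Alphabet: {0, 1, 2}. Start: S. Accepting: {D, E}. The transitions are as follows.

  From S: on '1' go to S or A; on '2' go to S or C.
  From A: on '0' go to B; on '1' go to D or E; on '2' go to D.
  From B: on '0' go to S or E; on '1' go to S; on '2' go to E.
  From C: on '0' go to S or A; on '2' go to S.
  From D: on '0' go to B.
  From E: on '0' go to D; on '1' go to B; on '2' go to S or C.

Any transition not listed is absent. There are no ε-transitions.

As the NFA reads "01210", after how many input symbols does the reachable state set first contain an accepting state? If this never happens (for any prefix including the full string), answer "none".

none

Start in {S}.
Read '0': {S} → ∅.
The set is empty and remains empty for the remaining 4 symbols.
No reachable set along the way intersects F.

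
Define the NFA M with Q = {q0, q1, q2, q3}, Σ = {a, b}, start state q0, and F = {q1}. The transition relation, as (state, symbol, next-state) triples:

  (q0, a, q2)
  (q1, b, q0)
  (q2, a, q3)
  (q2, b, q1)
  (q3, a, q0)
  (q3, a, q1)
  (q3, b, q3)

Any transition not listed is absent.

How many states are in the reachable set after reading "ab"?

1

Start in {q0}.
Read 'a': {q0} → {q2}.
Read 'b': {q2} → {q1}.
That set has 1 state.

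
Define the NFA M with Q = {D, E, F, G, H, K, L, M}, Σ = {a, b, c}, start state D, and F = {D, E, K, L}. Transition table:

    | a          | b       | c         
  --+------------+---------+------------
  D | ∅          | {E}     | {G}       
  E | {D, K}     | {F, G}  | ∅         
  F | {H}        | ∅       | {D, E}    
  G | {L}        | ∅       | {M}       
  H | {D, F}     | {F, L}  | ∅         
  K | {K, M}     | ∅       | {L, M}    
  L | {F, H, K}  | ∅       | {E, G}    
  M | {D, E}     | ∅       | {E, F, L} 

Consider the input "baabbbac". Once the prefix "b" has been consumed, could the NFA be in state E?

Yes

Start in {D}.
Read 'b': D→{E}; now {E}.
State E is in {E}.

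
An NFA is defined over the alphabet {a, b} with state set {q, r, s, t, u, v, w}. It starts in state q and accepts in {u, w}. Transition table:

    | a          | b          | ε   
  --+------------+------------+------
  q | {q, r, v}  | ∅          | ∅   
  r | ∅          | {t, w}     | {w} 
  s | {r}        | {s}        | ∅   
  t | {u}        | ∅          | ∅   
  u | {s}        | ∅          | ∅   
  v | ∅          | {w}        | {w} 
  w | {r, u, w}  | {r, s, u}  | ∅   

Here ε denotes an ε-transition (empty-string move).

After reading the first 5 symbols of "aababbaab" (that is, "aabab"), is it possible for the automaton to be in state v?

No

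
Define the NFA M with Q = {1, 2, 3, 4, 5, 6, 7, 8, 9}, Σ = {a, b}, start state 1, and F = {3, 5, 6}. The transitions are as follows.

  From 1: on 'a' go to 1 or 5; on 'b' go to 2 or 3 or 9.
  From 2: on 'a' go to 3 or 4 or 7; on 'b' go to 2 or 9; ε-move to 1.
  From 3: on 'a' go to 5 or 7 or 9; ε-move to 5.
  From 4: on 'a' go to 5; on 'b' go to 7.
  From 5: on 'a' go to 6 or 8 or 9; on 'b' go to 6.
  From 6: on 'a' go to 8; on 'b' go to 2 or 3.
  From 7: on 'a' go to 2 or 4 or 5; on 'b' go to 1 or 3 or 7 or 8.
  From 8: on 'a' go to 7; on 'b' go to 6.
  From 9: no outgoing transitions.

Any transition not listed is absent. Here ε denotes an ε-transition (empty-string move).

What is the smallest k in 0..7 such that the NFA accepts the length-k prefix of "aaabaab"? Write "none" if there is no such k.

1

Start in {1}.
Read 'a': 1→{1, 5}; now {1, 5}.
None of the earlier sets intersect F, but {1, 5} does.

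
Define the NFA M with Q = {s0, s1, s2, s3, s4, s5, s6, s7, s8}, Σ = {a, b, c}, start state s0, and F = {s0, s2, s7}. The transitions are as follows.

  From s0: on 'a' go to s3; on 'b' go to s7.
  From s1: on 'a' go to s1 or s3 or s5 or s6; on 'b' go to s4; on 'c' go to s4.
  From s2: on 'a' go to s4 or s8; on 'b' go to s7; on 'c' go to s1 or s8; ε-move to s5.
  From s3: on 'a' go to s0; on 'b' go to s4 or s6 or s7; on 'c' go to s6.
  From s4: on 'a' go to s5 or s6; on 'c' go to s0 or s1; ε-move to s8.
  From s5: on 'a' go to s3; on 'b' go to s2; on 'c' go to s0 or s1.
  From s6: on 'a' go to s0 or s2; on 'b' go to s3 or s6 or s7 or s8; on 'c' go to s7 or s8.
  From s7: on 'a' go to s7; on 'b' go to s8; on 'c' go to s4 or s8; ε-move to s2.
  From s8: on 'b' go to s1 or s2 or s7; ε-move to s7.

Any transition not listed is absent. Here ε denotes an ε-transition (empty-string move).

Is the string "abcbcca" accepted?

Yes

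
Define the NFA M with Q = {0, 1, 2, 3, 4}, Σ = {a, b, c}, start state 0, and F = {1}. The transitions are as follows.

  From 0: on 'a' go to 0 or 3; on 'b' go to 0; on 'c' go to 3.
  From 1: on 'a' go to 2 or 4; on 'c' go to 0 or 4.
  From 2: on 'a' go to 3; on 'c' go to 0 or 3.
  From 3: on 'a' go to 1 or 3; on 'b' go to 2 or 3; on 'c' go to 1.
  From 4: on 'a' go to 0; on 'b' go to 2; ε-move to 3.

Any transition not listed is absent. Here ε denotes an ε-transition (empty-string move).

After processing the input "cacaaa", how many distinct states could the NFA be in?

5

Start in {0}.
Read 'c': {0} → {3}.
Read 'a': {3} → {1, 3}.
Read 'c': {1, 3} → {0, 1, 3, 4}.
Read 'a': {0, 1, 3, 4} → {0, 1, 2, 3, 4}.
Read 'a': {0, 1, 2, 3, 4} → {0, 1, 2, 3, 4}.
Read 'a': {0, 1, 2, 3, 4} → {0, 1, 2, 3, 4}.
That set has 5 states.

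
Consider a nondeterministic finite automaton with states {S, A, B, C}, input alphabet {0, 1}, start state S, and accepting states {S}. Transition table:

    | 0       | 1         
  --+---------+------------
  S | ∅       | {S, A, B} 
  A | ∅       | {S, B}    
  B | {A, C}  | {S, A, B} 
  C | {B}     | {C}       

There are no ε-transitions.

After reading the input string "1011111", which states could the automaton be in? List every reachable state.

{S, A, B, C}

Start in {S}.
Read '1': {S} → {S, A, B}.
Read '0': {S, A, B} → {A, C}.
Read '1': {A, C} → {S, B, C}.
Read '1': {S, B, C} → {S, A, B, C}.
Read '1': {S, A, B, C} → {S, A, B, C}.
Read '1': {S, A, B, C} → {S, A, B, C}.
Read '1': {S, A, B, C} → {S, A, B, C}.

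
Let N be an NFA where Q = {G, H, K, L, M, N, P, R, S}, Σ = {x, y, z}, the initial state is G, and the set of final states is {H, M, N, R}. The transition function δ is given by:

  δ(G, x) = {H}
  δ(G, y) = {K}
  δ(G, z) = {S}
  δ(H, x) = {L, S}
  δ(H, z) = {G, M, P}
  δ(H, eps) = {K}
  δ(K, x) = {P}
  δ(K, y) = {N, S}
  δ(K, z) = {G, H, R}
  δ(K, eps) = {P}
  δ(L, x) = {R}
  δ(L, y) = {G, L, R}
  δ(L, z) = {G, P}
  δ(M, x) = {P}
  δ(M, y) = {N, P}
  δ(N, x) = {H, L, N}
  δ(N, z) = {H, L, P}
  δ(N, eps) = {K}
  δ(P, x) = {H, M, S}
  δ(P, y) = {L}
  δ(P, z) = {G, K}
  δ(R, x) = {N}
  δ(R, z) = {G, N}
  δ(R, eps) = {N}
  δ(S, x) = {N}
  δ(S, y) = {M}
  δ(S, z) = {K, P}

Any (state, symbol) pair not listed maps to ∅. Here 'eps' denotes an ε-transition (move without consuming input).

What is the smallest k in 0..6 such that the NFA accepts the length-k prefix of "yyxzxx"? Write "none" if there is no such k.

2

Start in {G}.
Read 'y': G→{K}; union {K}; ε-closure = {K, P}.
Read 'y': K→{N, S}, P→{L}; union {L, N, S}; ε-closure = {K, L, N, P, S}.
None of the earlier sets intersect F, but {K, L, N, P, S} does.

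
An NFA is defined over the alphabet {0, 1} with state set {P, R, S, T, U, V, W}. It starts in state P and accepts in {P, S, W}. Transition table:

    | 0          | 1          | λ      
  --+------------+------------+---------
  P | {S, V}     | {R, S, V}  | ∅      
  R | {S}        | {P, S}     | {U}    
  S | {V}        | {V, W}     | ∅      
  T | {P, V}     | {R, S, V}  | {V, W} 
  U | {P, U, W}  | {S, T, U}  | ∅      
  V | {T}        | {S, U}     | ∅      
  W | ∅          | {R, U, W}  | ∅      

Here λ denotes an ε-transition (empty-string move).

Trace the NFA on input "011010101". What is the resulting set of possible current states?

{R, S, T, U, V, W}

Start in {P}.
Read '0': P→{S, V}; now {S, V}.
Read '1': S→{V, W}, V→{S, U}; now {S, U, V, W}.
Read '1': S→{V, W}, U→{S, T, U}, V→{S, U}, W→{R, U, W}; now {R, S, T, U, V, W}.
Read '0': R→{S}, S→{V}, T→{P, V}, U→{P, U, W}, V→{T}, W→∅; now {P, S, T, U, V, W}.
Read '1': P→{R, S, V}, S→{V, W}, T→{R, S, V}, U→{S, T, U}, V→{S, U}, W→{R, U, W}; now {R, S, T, U, V, W}.
Read '0': R→{S}, S→{V}, T→{P, V}, U→{P, U, W}, V→{T}, W→∅; now {P, S, T, U, V, W}.
Read '1': P→{R, S, V}, S→{V, W}, T→{R, S, V}, U→{S, T, U}, V→{S, U}, W→{R, U, W}; now {R, S, T, U, V, W}.
Read '0': R→{S}, S→{V}, T→{P, V}, U→{P, U, W}, V→{T}, W→∅; now {P, S, T, U, V, W}.
Read '1': P→{R, S, V}, S→{V, W}, T→{R, S, V}, U→{S, T, U}, V→{S, U}, W→{R, U, W}; now {R, S, T, U, V, W}.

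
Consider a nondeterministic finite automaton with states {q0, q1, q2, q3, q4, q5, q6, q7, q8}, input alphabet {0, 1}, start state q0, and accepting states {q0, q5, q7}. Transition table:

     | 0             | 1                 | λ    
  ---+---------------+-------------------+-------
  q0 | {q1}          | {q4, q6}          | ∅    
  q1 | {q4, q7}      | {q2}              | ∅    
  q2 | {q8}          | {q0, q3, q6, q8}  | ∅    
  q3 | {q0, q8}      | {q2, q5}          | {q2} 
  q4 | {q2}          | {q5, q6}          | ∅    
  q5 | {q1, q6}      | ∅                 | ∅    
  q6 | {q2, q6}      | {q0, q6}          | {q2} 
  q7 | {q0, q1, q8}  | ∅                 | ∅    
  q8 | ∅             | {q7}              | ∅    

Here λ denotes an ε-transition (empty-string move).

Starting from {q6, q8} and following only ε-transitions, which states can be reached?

{q2, q6, q8}

Begin with {q6, q8}.
ε-move q6 → q2; add q2.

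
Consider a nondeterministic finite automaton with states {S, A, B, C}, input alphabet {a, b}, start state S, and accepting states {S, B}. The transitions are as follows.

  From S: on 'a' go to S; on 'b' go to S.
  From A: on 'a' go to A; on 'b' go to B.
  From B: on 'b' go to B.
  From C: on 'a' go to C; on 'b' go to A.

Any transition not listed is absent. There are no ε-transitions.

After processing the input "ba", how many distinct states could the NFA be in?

Start in {S}.
Read 'b': S→{S}; now {S}.
Read 'a': S→{S}; now {S}.
That set has 1 state.

1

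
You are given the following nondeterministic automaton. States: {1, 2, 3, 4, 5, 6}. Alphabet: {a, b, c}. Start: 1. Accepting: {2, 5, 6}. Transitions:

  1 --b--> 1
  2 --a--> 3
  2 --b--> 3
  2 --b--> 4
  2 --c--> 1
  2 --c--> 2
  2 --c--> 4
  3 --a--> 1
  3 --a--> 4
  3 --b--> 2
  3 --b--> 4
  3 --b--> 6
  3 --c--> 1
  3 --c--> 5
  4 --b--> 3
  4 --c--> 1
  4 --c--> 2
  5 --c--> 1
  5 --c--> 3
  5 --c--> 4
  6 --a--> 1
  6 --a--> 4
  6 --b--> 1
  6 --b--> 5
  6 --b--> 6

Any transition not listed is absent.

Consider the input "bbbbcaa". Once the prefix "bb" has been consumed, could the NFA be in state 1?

Start in {1}.
Read 'b': 1→{1}; now {1}.
Read 'b': 1→{1}; now {1}.
State 1 is in {1}.

Yes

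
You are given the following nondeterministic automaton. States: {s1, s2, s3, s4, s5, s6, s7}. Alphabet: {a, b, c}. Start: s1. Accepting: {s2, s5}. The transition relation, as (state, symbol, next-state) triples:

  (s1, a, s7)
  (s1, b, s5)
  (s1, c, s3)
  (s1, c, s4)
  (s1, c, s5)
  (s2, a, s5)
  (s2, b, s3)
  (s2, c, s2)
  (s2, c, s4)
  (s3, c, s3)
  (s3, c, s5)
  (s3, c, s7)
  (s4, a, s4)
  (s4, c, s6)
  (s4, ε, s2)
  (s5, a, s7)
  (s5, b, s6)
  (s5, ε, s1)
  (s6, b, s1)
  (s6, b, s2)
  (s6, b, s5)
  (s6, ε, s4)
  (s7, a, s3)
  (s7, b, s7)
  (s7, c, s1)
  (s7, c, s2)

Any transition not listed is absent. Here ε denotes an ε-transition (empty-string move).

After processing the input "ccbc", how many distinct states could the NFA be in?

Start in {s1}.
Read 'c': {s1} → {s1, s2, s3, s4, s5}.
Read 'c': {s1, s2, s3, s4, s5} → {s1, s2, s3, s4, s5, s6, s7}.
Read 'b': {s1, s2, s3, s4, s5, s6, s7} → {s1, s2, s3, s4, s5, s6, s7}.
Read 'c': {s1, s2, s3, s4, s5, s6, s7} → {s1, s2, s3, s4, s5, s6, s7}.
That set has 7 states.

7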